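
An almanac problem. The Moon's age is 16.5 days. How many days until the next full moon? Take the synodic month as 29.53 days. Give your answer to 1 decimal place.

27.8 days

Full moon occurs at elongation 180°, i.e. at age 29.53 × 180/360 = 14.765 d.
This lunation's full moon (14.765 d) has passed, so add one period: 44.295 − 16.5 = 27.795 days.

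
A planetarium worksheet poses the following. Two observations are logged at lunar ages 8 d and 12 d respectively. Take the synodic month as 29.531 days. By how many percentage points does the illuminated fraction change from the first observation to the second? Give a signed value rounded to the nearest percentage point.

+35 pp

First observation: θ = 360°·8/29.531 = 97.5°, so f = 0.565.
Second observation: θ = 146.3°, f = 0.916.
Δf = 0.916 − 0.565 = +0.350, i.e. +35 pp.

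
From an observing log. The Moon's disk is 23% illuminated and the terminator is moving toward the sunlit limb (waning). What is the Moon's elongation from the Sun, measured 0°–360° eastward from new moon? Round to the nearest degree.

Invert f = (1 − cos θ)/2 to get cos θ = 1 − 2(0.23) = 0.540, hence θ₀ = arccos 0.540 = 57.3°.
Waning ⇒ past full, so θ = 360° − 57.3° = 302.7°.

303°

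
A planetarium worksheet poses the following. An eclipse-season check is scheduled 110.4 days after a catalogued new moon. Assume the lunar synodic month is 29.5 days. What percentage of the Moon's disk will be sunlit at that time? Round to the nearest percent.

52%

Reduce mod P: 110.4 − 3×29.5 = 21.90 d into the current lunation.
Phase angle: θ = 360°·(21.90 d)/(29.5 d) = 267.3°.
cos 267.3° = (-0.048), so f = (1 − (-0.048))/2 = 0.524, so 52%.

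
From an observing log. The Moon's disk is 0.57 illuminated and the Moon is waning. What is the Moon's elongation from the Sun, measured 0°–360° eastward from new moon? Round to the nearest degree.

From f = (1 − cos θ)/2: cos θ = 1 − 2×0.57 = -0.140; arccos → 98.0°.
Since the Moon is past full (waning), take the reflex angle: θ = 360° − 98.0° = 262.0°.

262°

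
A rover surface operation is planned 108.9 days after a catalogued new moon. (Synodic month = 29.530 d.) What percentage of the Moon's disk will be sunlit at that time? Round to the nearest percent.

69%

Reduce mod P: 108.9 − 3×29.530 = 20.31 d into the current lunation.
The Moon has covered 20.31/29.530 of its cycle, so θ ≈ 360° × 20.31/29.530 = 247.6°.
With cos θ = (-0.381), the lit fraction is (1 − (-0.381))/2 ≈ 0.691, so 69%.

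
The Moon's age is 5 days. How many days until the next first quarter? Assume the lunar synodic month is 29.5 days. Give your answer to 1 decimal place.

2.4 days

First quarter occurs at elongation 90°, i.e. at age 29.5 × 90/360 = 7.375 d.
So 2.375 days remain (7.375 − 5).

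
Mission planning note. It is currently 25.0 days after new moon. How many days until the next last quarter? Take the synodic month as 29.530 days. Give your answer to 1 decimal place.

Last quarter occurs at elongation 270°, i.e. at age 29.530 × 270/360 = 22.148 d.
This lunation's last quarter (22.148 d) has passed, so add one period: 51.678 − 25.0 = 26.678 days.

26.7 days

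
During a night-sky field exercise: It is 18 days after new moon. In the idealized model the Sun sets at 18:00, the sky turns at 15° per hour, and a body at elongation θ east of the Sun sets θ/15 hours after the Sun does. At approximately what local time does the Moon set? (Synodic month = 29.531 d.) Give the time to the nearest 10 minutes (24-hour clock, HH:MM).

08:40

The Moon has covered 18/29.531 of its cycle, so θ ≈ 360° × 18/29.531 = 219.4°.
At 15° of sky rotation per hour, 219.4° corresponds to a 14.63 h lag.
18:00 + 14.629 h ≈ 08:38 → 08:40 to the nearest ten minutes.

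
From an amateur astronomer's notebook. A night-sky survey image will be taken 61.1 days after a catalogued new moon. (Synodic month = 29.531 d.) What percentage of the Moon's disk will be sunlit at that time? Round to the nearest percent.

61.1/29.531 = 2.069 lunations, so 2 complete cycles and 2.04 d into the next.
Elongation θ = 360° × 2.04/29.531 ≈ 24.8°.
Illuminated fraction = (1 − cos 24.8°)/2 = (1 − 0.907)/2 ≈ 0.046, so 5%.

5%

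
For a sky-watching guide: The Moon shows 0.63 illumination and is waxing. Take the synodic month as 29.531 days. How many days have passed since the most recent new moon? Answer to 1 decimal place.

8.6 days

From f = (1 − cos θ)/2: cos θ = 1 − 2×0.63 = -0.260; arccos → 105.1°.
Waxing ⇒ before full, so θ = 105.1°.
That fraction of the synodic month is 105.1/360 × 29.531 d ≈ 8.62 d.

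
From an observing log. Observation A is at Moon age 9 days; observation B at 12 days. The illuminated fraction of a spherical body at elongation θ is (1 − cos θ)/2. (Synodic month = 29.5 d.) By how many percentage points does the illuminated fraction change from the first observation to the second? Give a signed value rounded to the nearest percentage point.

+25 pp

First observation: θ = 360°·9/29.5 = 109.8°, so f = 0.670.
Second observation: θ = 146.4°, f = 0.917.
Δf = 0.917 − 0.670 = +0.247, i.e. +25 pp.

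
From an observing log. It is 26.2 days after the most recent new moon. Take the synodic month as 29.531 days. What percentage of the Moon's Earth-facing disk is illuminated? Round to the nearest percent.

12%

Phase angle: θ = 360°·(26.2 d)/(29.531 d) = 319.4°.
cos 319.4° = 0.759, so f = (1 − 0.759)/2 = 0.120, so 12%.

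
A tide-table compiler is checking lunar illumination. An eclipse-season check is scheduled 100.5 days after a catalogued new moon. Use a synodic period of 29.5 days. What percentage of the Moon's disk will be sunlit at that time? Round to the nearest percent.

100.5 d spans 3 complete synodic months (3 × 29.5 = 88.50 d) plus 12.00 d.
Elongation θ = 360° × 12.00/29.5 ≈ 146.4°.
cos 146.4° = (-0.833), so f = (1 − (-0.833))/2 = 0.917, so 92%.

92%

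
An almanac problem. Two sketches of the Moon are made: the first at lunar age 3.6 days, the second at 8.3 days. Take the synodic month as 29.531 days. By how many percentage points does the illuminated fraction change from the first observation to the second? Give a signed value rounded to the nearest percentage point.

First observation: θ = 360°·3.6/29.531 = 43.9°, so f = 0.140.
Second observation: θ = 101.2°, f = 0.597.
Δf = 0.597 − 0.140 = +0.457, i.e. +46 pp.

+46 pp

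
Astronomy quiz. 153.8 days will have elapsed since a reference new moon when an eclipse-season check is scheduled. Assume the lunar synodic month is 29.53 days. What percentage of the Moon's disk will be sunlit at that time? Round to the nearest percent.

37%

153.8/29.53 = 5.208 lunations, so 5 complete cycles and 6.15 d into the next.
The Moon has covered 6.15/29.53 of its cycle, so θ ≈ 360° × 6.15/29.53 = 75.0°.
Illuminated fraction = (1 − cos 75.0°)/2 = (1 − 0.259)/2 ≈ 0.370, so 37%.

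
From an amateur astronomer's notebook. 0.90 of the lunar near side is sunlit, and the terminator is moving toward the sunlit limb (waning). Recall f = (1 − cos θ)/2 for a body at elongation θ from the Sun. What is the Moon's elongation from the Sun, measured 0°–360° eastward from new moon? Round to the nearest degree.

217°

Invert f = (1 − cos θ)/2 to get cos θ = 1 − 2(0.90) = -0.800, hence θ₀ = arccos -0.800 = 143.1°.
Waning ⇒ past full, so θ = 360° − 143.1° = 216.9°.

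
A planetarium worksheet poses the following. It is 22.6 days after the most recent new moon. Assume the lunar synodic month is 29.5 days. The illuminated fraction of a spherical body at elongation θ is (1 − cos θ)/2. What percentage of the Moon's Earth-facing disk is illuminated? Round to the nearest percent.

45%

The Moon has covered 22.6/29.5 of its cycle, so θ ≈ 360° × 22.6/29.5 = 275.8°.
With cos θ = 0.101, the lit fraction is (1 − 0.101)/2 ≈ 0.450, so 45%.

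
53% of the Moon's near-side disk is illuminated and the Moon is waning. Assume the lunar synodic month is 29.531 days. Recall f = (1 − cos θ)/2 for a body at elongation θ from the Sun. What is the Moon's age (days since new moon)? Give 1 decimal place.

21.9 days

Invert f = (1 − cos θ)/2 to get cos θ = 1 − 2(0.53) = -0.060, hence θ₀ = arccos -0.060 = 93.4°.
A waning Moon lies in 180°–360°, so θ = 360° − 93.4° = 266.6°.
At 360°/29.531 d per day, 266.6° corresponds to 21.87 days.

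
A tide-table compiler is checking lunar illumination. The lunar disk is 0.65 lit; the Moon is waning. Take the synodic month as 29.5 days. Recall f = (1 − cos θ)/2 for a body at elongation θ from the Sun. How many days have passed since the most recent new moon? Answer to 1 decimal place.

From f = (1 − cos θ)/2: cos θ = 1 − 2×0.65 = -0.300; arccos → 107.5°.
Waning ⇒ past full, so θ = 360° − 107.5° = 252.5°.
Age = 29.5 × 252.5°/360° ≈ 20.69 days.

20.7 days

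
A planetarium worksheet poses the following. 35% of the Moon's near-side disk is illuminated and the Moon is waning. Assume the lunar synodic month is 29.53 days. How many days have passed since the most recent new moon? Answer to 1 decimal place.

From f = (1 − cos θ)/2: cos θ = 1 − 2×0.35 = 0.300; arccos → 72.5°.
Waning ⇒ past full, so θ = 360° − 72.5° = 287.5°.
Age = 29.53 × 287.5°/360° ≈ 23.58 days.

23.6 days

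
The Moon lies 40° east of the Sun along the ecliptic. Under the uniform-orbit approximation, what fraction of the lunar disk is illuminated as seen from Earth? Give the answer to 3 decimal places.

f = (1 − cos 40°)/2 = (1 − 0.766)/2 ≈ 0.117.

0.117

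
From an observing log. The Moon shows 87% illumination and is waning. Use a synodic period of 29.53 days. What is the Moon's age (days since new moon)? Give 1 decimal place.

From f = (1 − cos θ)/2: cos θ = 1 − 2×0.87 = -0.740; arccos → 137.7°.
Waning ⇒ past full, so θ = 360° − 137.7° = 222.3°.
That fraction of the synodic month is 222.3/360 × 29.53 d ≈ 18.23 d.

18.2 days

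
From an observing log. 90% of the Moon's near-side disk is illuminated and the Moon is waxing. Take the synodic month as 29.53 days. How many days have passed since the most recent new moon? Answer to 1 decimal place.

From f = (1 − cos θ)/2: cos θ = 1 − 2×0.90 = -0.800; arccos → 143.1°.
The Moon is waxing (0°–180°), so θ = 143.1° directly.
Age = 29.53 × 143.1°/360° ≈ 11.74 days.

11.7 days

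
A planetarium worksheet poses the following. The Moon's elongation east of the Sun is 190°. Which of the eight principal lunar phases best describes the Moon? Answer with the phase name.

full moon

190° lies in the full moon sector of the 8-phase cycle.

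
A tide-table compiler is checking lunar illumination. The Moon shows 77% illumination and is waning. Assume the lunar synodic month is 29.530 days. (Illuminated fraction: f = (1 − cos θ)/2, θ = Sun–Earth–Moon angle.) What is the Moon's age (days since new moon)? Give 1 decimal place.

Invert f = (1 − cos θ)/2 to get cos θ = 1 − 2(0.77) = -0.540, hence θ₀ = arccos -0.540 = 122.7°.
Waning ⇒ past full, so θ = 360° − 122.7° = 237.3°.
Age = 29.530 × 237.3°/360° ≈ 19.47 days.

19.5 days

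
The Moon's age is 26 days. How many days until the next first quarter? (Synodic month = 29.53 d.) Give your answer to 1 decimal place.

First quarter occurs at elongation 90°, i.e. at age 29.53 × 90/360 = 7.383 d.
This lunation's first quarter (7.383 d) has passed, so add one period: 36.913 − 26 = 10.913 days.

10.9 days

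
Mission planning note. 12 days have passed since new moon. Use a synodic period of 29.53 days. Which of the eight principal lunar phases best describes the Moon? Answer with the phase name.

At 12/29.53 of the cycle, θ ≈ 146° — the waxing gibbous range.

waxing gibbous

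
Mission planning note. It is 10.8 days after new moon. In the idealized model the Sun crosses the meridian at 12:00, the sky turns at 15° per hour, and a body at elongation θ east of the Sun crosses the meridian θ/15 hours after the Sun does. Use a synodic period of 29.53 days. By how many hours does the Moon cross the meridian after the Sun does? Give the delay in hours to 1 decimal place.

The Moon has covered 10.8/29.53 of its cycle, so θ ≈ 360° × 10.8/29.53 = 131.7°.
At 15° of sky rotation per hour, 131.7° corresponds to a 8.78 h lag.
So the Moon crosses the meridian 8.78 h after the Sun.

8.8 h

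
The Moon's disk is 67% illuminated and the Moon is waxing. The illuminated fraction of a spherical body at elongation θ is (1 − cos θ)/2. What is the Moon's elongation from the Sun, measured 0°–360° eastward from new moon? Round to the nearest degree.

110°

cos θ = 1 − 2f = -0.340, giving a principal value of 109.9°.
Before full moon the principal value applies: θ = 109.9°.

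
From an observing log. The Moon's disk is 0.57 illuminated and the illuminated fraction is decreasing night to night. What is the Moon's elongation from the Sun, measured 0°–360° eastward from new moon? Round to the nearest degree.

262°

cos θ = 1 − 2f = -0.140, giving a principal value of 98.0°.
A waning Moon lies in 180°–360°, so θ = 360° − 98.0° = 262.0°.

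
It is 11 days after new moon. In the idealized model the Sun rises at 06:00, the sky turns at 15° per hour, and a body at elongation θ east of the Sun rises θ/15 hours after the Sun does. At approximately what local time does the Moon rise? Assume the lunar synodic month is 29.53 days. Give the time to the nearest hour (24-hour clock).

15:00

Phase angle: θ = 360°·(11 d)/(29.53 d) = 134.1°.
Delay after the Sun = 134.1° / (15°/h) ≈ 8.94 h.
06:00 + 8.94 h ≈ 14:56 → 15:00 to the nearest hour.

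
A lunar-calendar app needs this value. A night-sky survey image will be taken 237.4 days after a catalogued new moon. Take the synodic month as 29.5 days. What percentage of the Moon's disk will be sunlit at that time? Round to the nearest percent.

237.4 d spans 8 complete synodic months (8 × 29.5 = 236.00 d) plus 1.40 d.
The Moon has covered 1.40/29.5 of its cycle, so θ ≈ 360° × 1.40/29.5 = 17.1°.
Illuminated fraction = (1 − cos 17.1°)/2 = (1 − 0.956)/2 ≈ 0.022, so 2%.

2%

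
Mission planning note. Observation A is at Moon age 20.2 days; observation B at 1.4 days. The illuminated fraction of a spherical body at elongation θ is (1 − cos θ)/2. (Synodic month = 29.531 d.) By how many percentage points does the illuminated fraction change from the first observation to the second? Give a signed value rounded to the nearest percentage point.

First observation: θ = 360°·20.2/29.531 = 246.2°, so f = 0.701.
Second observation: θ = 17.1°, f = 0.022.
Δf = 0.022 − 0.701 = -0.679, i.e. -68 pp.

-68 percentage points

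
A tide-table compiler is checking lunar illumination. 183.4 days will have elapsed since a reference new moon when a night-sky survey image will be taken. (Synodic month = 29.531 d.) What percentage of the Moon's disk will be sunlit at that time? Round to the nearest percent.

183.4/29.531 = 6.210 lunations, so 6 complete cycles and 6.21 d into the next.
Elongation θ = 360° × 6.21/29.531 ≈ 75.8°.
cos 75.8° = 0.246, so f = (1 − 0.246)/2 = 0.377, so 38%.

38%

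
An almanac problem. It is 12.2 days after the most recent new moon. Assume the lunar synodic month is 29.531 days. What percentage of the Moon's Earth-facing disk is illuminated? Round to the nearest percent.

The Moon has covered 12.2/29.531 of its cycle, so θ ≈ 360° × 12.2/29.531 = 148.7°.
cos 148.7° = (-0.855), so f = (1 − (-0.855))/2 = 0.927, so 93%.

93%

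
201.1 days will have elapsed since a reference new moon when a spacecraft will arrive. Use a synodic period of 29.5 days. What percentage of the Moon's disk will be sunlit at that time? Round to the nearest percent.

201.1/29.5 = 6.817 lunations, so 6 complete cycles and 24.10 d into the next.
Phase angle: θ = 360°·(24.10 d)/(29.5 d) = 294.1°.
With cos θ = 0.408, the lit fraction is (1 − 0.408)/2 ≈ 0.296, so 30%.

30%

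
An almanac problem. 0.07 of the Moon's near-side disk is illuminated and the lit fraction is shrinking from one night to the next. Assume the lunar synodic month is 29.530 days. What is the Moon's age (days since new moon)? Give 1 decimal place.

27.0 days

Invert f = (1 − cos θ)/2 to get cos θ = 1 − 2(0.07) = 0.860, hence θ₀ = arccos 0.860 = 30.7°.
Waning ⇒ past full, so θ = 360° − 30.7° = 329.3°.
Age = 29.530 × 329.3°/360° ≈ 27.01 days.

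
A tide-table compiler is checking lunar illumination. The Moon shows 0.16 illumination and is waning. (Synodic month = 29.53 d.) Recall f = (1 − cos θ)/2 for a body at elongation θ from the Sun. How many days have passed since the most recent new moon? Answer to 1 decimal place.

Invert f = (1 − cos θ)/2 to get cos θ = 1 − 2(0.16) = 0.680, hence θ₀ = arccos 0.680 = 47.2°.
Since the Moon is past full (waning), take the reflex angle: θ = 360° − 47.2° = 312.8°.
At 360°/29.53 d per day, 312.8° corresponds to 25.66 days.

25.7 days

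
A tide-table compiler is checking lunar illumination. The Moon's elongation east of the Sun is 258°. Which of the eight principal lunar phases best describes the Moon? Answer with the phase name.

258° lies in the last quarter sector of the 8-phase cycle.

last quarter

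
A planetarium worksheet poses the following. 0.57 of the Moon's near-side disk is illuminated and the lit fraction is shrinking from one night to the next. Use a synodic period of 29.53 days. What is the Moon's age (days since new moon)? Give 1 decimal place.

21.5 days

cos θ = 1 − 2f = -0.140, giving a principal value of 98.0°.
Waning ⇒ past full, so θ = 360° − 98.0° = 262.0°.
At 360°/29.53 d per day, 262.0° corresponds to 21.49 days.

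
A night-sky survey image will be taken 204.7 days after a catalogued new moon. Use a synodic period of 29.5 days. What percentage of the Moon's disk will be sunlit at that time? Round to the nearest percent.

4%

204.7 d spans 6 complete synodic months (6 × 29.5 = 177.00 d) plus 27.70 d.
Phase angle: θ = 360°·(27.70 d)/(29.5 d) = 338.0°.
Illuminated fraction = (1 − cos 338.0°)/2 = (1 − 0.927)/2 ≈ 0.036, so 4%.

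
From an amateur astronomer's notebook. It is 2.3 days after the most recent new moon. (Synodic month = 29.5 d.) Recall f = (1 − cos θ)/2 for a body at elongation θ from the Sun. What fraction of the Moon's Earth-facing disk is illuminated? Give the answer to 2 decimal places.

0.06

The Moon has covered 2.3/29.5 of its cycle, so θ ≈ 360° × 2.3/29.5 = 28.1°.
Illuminated fraction = (1 − cos 28.1°)/2 = (1 − 0.882)/2 ≈ 0.059.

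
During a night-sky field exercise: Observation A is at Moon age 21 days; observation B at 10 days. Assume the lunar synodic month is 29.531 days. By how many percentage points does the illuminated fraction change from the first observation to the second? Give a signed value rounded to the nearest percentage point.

+14 percentage points

First observation: θ = 360°·21/29.531 = 256.0°, so f = 0.621.
Second observation: θ = 121.9°, f = 0.764.
Δf = 0.764 − 0.621 = +0.143, i.e. +14 pp.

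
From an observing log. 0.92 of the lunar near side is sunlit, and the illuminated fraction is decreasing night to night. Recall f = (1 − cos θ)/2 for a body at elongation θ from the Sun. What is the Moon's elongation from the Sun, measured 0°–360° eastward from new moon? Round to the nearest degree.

From f = (1 − cos θ)/2: cos θ = 1 − 2×0.92 = -0.840; arccos → 147.1°.
Waning ⇒ past full, so θ = 360° − 147.1° = 212.9°.

213°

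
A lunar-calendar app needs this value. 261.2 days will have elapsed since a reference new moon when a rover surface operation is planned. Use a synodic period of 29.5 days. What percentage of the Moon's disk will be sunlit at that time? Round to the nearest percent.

261.2/29.5 = 8.854 lunations, so 8 complete cycles and 25.20 d into the next.
Elongation θ = 360° × 25.20/29.5 ≈ 307.5°.
Illuminated fraction = (1 − cos 307.5°)/2 = (1 − 0.609)/2 ≈ 0.195, so 20%.

20%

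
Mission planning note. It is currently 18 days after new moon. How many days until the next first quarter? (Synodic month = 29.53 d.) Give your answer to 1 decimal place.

First quarter occurs at elongation 90°, i.e. at age 29.53 × 90/360 = 7.383 d.
Already past this cycle's first quarter; the next is at 7.383 + 29.53 = 36.913 d, so 36.913 − 18 = 18.913 days.

18.9 days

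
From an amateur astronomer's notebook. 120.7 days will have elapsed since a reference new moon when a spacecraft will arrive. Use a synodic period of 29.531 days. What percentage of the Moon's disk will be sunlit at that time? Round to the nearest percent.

7%

Reduce mod P: 120.7 − 4×29.531 = 2.58 d into the current lunation.
Phase angle: θ = 360°·(2.58 d)/(29.531 d) = 31.4°.
With cos θ = 0.854, the lit fraction is (1 − 0.854)/2 ≈ 0.073, so 7%.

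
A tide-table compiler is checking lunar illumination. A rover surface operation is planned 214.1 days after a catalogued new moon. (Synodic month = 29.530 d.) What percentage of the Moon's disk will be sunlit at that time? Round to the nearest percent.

214.1/29.530 = 7.250 lunations, so 7 complete cycles and 7.39 d into the next.
Phase angle: θ = 360°·(7.39 d)/(29.530 d) = 90.1°.
cos 90.1° = (-0.002), so f = (1 − (-0.002))/2 = 0.501, so 50%.

50%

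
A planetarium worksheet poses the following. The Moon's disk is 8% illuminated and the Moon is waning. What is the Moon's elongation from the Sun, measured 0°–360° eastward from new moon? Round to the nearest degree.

327°

Invert f = (1 − cos θ)/2 to get cos θ = 1 − 2(0.08) = 0.840, hence θ₀ = arccos 0.840 = 32.9°.
Since the Moon is past full (waning), take the reflex angle: θ = 360° − 32.9° = 327.1°.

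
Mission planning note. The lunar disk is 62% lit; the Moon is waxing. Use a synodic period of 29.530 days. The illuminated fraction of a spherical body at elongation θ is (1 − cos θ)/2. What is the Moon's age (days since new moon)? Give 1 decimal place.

From f = (1 − cos θ)/2: cos θ = 1 − 2×0.62 = -0.240; arccos → 103.9°.
The Moon is waxing (0°–180°), so θ = 103.9° directly.
Age = 29.530 × 103.9°/360° ≈ 8.52 days.

8.5 days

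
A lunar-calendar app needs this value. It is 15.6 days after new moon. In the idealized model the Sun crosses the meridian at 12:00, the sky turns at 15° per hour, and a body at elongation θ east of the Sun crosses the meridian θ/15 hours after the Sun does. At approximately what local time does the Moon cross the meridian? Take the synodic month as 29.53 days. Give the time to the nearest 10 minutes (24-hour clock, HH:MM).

Elongation θ = 360° × 15.6/29.53 ≈ 190.2°.
The Moon trails the Sun by θ/15 = 190.2/15 ≈ 12.68 hours.
12:00 + 12.679 h ≈ 00:41 → 00:40 to the nearest ten minutes.

00:40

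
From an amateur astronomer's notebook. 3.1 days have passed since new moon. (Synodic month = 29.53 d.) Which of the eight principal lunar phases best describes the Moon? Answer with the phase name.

At 3.1/29.53 of the cycle, θ ≈ 38° — the waxing crescent range.

waxing crescent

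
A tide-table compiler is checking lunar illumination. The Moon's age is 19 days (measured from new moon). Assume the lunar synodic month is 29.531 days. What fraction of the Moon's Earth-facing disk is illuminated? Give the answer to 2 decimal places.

Phase angle: θ = 360°·(19 d)/(29.531 d) = 231.6°.
With cos θ = (-0.621), the lit fraction is (1 − (-0.621))/2 ≈ 0.810.

0.81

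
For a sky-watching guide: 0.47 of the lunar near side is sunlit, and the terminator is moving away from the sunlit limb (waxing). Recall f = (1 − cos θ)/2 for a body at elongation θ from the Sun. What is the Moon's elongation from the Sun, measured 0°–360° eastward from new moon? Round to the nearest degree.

87°

From f = (1 − cos θ)/2: cos θ = 1 − 2×0.47 = 0.060; arccos → 86.6°.
The Moon is waxing (0°–180°), so θ = 86.6° directly.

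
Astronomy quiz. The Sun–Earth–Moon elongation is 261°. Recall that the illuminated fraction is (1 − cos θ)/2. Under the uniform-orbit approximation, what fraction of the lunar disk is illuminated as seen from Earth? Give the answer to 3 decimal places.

cos 261° = (-0.156), so f = (1 − (-0.156))/2 = 0.578.

0.578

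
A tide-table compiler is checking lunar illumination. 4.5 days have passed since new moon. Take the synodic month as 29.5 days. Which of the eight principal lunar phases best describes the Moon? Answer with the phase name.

waxing crescent

At 4.5/29.5 of the cycle, θ ≈ 55° — the waxing crescent range.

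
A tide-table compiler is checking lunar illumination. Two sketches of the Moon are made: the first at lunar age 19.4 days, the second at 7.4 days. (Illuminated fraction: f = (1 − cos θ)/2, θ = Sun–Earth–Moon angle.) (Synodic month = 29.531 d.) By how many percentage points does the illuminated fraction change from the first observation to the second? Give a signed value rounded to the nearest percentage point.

First observation: θ = 360°·19.4/29.531 = 236.5°, so f = 0.776.
Second observation: θ = 90.2°, f = 0.502.
Δf = 0.502 − 0.776 = -0.274, i.e. -27 pp.

-27 percentage points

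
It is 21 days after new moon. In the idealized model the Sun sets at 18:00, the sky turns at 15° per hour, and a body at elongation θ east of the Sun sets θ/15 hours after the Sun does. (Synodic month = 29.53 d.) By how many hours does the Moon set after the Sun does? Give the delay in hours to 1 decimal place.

Phase angle: θ = 360°·(21 d)/(29.53 d) = 256.0°.
The Moon trails the Sun by θ/15 = 256.0/15 ≈ 17.07 hours.
So the Moon sets 17.07 h after the Sun.

17.1 h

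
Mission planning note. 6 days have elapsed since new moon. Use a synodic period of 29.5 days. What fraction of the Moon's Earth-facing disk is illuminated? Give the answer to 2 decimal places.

The Moon has covered 6/29.5 of its cycle, so θ ≈ 360° × 6/29.5 = 73.2°.
cos 73.2° = 0.289, so f = (1 − 0.289)/2 = 0.356.

0.36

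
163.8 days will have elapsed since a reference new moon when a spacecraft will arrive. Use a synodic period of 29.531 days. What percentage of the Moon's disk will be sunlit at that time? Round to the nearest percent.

163.8/29.531 = 5.547 lunations, so 5 complete cycles and 16.15 d into the next.
The Moon has covered 16.15/29.531 of its cycle, so θ ≈ 360° × 16.15/29.531 = 196.8°.
With cos θ = (-0.957), the lit fraction is (1 − (-0.957))/2 ≈ 0.979, so 98%.

98%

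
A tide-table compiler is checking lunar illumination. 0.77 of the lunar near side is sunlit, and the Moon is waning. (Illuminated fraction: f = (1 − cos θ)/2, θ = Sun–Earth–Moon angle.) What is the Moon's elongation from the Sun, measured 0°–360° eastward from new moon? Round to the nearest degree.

Invert f = (1 − cos θ)/2 to get cos θ = 1 − 2(0.77) = -0.540, hence θ₀ = arccos -0.540 = 122.7°.
A waning Moon lies in 180°–360°, so θ = 360° − 122.7° = 237.3°.

237°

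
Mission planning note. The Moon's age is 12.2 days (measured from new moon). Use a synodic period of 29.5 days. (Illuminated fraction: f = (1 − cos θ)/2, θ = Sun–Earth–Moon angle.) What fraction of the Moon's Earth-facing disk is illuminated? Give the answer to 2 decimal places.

The Moon has covered 12.2/29.5 of its cycle, so θ ≈ 360° × 12.2/29.5 = 148.9°.
With cos θ = (-0.856), the lit fraction is (1 − (-0.856))/2 ≈ 0.928.

0.93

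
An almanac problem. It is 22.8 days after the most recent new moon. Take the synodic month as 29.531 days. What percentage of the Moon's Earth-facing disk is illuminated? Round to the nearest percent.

43%

Phase angle: θ = 360°·(22.8 d)/(29.531 d) = 277.9°.
With cos θ = 0.138, the lit fraction is (1 − 0.138)/2 ≈ 0.431, so 43%.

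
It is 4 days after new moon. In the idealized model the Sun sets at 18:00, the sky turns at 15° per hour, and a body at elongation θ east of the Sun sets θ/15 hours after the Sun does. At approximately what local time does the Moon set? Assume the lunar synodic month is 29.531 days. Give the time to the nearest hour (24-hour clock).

Phase angle: θ = 360°·(4 d)/(29.531 d) = 48.8°.
Delay after the Sun = 48.8° / (15°/h) ≈ 3.25 h.
18:00 + 3.25 h ≈ 21:15 → 21:00 to the nearest hour.

21:00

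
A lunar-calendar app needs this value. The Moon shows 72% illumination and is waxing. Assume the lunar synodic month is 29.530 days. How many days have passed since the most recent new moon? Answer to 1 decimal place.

From f = (1 − cos θ)/2: cos θ = 1 − 2×0.72 = -0.440; arccos → 116.1°.
Before full moon the principal value applies: θ = 116.1°.
That fraction of the synodic month is 116.1/360 × 29.530 d ≈ 9.52 d.

9.5 days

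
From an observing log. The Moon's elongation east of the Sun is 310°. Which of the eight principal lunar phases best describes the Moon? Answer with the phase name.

waning crescent

The waning crescent sector spans roughly 292°–338°; 310° falls inside it.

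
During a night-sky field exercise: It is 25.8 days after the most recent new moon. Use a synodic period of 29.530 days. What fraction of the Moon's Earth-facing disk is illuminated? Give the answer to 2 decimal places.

0.15

Elongation θ = 360° × 25.8/29.530 ≈ 314.5°.
cos 314.5° = 0.701, so f = (1 − 0.701)/2 = 0.149.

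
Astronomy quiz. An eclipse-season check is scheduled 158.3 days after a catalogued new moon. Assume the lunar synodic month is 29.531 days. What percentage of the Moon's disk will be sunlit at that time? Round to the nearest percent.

82%

158.3 d spans 5 complete synodic months (5 × 29.531 = 147.66 d) plus 10.65 d.
Elongation θ = 360° × 10.65/29.531 ≈ 129.8°.
With cos θ = (-0.640), the lit fraction is (1 − (-0.640))/2 ≈ 0.820, so 82%.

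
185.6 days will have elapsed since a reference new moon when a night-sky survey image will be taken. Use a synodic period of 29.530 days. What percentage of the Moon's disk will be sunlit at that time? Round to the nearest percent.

185.6/29.530 = 6.285 lunations, so 6 complete cycles and 8.42 d into the next.
Elongation θ = 360° × 8.42/29.530 ≈ 102.6°.
Illuminated fraction = (1 − cos 102.6°)/2 = (1 − (-0.219))/2 ≈ 0.609, so 61%.

61%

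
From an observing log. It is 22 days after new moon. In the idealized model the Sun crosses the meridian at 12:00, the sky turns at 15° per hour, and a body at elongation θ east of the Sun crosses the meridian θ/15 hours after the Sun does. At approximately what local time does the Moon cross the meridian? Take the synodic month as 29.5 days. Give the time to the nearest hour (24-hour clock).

Phase angle: θ = 360°·(22 d)/(29.5 d) = 268.5°.
At 15° of sky rotation per hour, 268.5° corresponds to a 17.90 h lag.
12:00 + 17.90 h ≈ 05:54 → 06:00 to the nearest hour.

06:00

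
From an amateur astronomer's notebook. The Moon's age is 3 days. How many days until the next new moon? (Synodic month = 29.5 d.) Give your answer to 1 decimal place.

The next new moon completes the synodic month: 29.5 − 3 = 26.500 days.

26.5 days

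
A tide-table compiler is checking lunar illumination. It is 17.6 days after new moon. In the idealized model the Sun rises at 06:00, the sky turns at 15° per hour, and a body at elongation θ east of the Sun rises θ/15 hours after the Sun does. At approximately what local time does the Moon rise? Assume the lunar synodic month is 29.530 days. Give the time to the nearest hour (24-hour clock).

Phase angle: θ = 360°·(17.6 d)/(29.530 d) = 214.6°.
At 15° of sky rotation per hour, 214.6° corresponds to a 14.30 h lag.
06:00 + 14.30 h ≈ 20:18 → 20:00 to the nearest hour.

20:00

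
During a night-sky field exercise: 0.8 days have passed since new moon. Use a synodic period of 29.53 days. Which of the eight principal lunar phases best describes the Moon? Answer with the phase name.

new moon

θ ≈ 360° × 0.8/29.53 = 10°, which falls in the new moon sector.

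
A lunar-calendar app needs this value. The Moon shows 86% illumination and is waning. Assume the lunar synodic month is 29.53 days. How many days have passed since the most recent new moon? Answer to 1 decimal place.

18.4 days

Invert f = (1 − cos θ)/2 to get cos θ = 1 − 2(0.86) = -0.720, hence θ₀ = arccos -0.720 = 136.1°.
A waning Moon lies in 180°–360°, so θ = 360° − 136.1° = 223.9°.
That fraction of the synodic month is 223.9/360 × 29.53 d ≈ 18.37 d.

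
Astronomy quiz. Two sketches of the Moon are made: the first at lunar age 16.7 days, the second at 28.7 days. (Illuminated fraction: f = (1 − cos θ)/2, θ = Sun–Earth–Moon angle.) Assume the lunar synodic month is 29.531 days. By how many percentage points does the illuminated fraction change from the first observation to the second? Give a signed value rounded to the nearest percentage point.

-95 percentage points

θ₁ = 360° × 16.7/29.531 = 203.6°, f₁ = (1 − cos θ₁)/2 = 0.958.
θ₂ = 360° × 28.7/29.531 = 349.9°, f₂ = (1 − cos θ₂)/2 = 0.008.
Change = f₂ − f₁ = -0.950 → -95 percentage points.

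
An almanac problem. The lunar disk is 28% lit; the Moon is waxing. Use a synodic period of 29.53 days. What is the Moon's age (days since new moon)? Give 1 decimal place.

5.2 days

cos θ = 1 − 2f = 0.440, giving a principal value of 63.9°.
Waxing ⇒ before full, so θ = 63.9°.
At 360°/29.53 d per day, 63.9° corresponds to 5.24 days.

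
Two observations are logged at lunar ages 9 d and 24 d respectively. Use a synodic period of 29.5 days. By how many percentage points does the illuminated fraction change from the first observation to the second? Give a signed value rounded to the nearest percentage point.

First observation: θ = 360°·9/29.5 = 109.8°, so f = 0.670.
Second observation: θ = 292.9°, f = 0.306.
Δf = 0.306 − 0.670 = -0.364, i.e. -36 pp.

-36 pp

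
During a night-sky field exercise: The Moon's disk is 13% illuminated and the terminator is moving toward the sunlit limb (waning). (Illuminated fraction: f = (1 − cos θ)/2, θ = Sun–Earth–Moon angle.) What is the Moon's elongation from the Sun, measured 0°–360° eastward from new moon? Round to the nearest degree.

318°

cos θ = 1 − 2f = 0.740, giving a principal value of 42.3°.
Waning ⇒ past full, so θ = 360° − 42.3° = 317.7°.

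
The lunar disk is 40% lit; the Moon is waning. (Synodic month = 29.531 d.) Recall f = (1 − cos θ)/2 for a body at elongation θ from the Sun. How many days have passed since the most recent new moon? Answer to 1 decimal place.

23.1 days

cos θ = 1 − 2f = 0.200, giving a principal value of 78.5°.
A waning Moon lies in 180°–360°, so θ = 360° − 78.5° = 281.5°.
That fraction of the synodic month is 281.5/360 × 29.531 d ≈ 23.09 d.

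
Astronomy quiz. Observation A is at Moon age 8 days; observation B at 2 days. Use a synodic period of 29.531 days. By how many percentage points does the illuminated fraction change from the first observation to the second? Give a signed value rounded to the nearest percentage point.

θ₁ = 360° × 8/29.531 = 97.5°, f₁ = (1 − cos θ₁)/2 = 0.565.
θ₂ = 360° × 2/29.531 = 24.4°, f₂ = (1 − cos θ₂)/2 = 0.045.
Change = f₂ − f₁ = -0.521 → -52 percentage points.

-52 pp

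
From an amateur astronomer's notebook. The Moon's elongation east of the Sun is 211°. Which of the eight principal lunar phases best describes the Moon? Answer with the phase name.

waning gibbous

The waning gibbous sector spans roughly 202°–248°; 211° falls inside it.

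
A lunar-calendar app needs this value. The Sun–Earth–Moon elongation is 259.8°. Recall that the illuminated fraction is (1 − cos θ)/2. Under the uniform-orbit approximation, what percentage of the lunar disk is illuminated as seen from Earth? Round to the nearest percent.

Half-versine of 259.8°: (1 − (-0.177))/2 = 0.589, i.e. 59%.

59%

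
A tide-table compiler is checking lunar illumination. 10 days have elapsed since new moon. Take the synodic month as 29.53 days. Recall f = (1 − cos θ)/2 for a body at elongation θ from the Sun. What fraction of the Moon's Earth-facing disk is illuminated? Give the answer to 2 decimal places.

0.76

Phase angle: θ = 360°·(10 d)/(29.53 d) = 121.9°.
cos 121.9° = (-0.529), so f = (1 − (-0.529))/2 = 0.764.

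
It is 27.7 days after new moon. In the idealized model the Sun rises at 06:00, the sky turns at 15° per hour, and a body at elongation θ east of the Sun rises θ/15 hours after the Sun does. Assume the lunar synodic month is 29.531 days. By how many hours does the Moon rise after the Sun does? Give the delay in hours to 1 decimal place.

22.5 h

The Moon has covered 27.7/29.531 of its cycle, so θ ≈ 360° × 27.7/29.531 = 337.7°.
Delay after the Sun = 337.7° / (15°/h) ≈ 22.51 h.
So the Moon rises 22.51 h after the Sun.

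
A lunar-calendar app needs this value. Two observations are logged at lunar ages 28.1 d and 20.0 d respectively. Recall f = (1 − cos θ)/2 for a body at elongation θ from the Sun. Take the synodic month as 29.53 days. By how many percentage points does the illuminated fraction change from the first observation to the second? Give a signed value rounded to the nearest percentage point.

First observation: θ = 360°·28.1/29.53 = 342.6°, so f = 0.023.
Second observation: θ = 243.8°, f = 0.721.
Δf = 0.721 − 0.023 = +0.698, i.e. +70 pp.

+70 percentage points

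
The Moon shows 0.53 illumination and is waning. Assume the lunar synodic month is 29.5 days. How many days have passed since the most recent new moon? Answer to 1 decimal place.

21.8 days

cos θ = 1 − 2f = -0.060, giving a principal value of 93.4°.
Waning ⇒ past full, so θ = 360° − 93.4° = 266.6°.
That fraction of the synodic month is 266.6/360 × 29.5 d ≈ 21.84 d.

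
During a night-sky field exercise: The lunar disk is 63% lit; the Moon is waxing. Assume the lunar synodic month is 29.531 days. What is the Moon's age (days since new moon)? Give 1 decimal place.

8.6 days

cos θ = 1 − 2f = -0.260, giving a principal value of 105.1°.
Before full moon the principal value applies: θ = 105.1°.
That fraction of the synodic month is 105.1/360 × 29.531 d ≈ 8.62 d.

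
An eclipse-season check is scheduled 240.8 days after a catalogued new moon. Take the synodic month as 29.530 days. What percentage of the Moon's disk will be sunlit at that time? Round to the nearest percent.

240.8/29.530 = 8.154 lunations, so 8 complete cycles and 4.56 d into the next.
Elongation θ = 360° × 4.56/29.530 ≈ 55.6°.
With cos θ = 0.565, the lit fraction is (1 − 0.565)/2 ≈ 0.217, so 22%.

22%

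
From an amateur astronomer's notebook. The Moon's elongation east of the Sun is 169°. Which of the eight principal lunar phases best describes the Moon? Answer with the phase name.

full moon

The full moon sector spans roughly 158°–202°; 169° falls inside it.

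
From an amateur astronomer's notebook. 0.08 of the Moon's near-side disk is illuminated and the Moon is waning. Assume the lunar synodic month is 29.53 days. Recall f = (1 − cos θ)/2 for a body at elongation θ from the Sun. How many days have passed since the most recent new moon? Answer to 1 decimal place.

Invert f = (1 − cos θ)/2 to get cos θ = 1 − 2(0.08) = 0.840, hence θ₀ = arccos 0.840 = 32.9°.
A waning Moon lies in 180°–360°, so θ = 360° − 32.9° = 327.1°.
Age = 29.53 × 327.1°/360° ≈ 26.83 days.

26.8 days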